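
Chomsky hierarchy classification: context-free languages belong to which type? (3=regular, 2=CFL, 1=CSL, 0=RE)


Chomsky hierarchy levels:
  Type 3: Regular (DFA/NFA/regex)
  Type 2: Context-free (PDA)
  Type 1: Context-sensitive
  Type 0: Recursively enumerable (TM)
'context-free' corresponds to Type 2

2


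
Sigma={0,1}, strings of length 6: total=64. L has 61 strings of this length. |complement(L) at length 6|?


Alphabet: {0,1}
String length: 6
Total strings of length 6 = 2^6 = 64
Strings in L = 61
Complement = total - |L|
= 64 - 61
= 3

3


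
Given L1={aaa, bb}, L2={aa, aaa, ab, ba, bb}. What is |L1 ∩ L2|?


L1 = {aaa, bb}
L2 = {aa, aaa, ab, ba, bb}
Checking each string in L1 against L2:
  'aaa': in L2? Yes
  'bb': in L2? Yes
Intersection = {aaa, bb}
|L1 ∩ L2| = 2

2


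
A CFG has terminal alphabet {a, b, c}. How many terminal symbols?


Terminal symbols: a, b, c
Counting each: a (#1), b (#2), c (#3)
Total = 3

3


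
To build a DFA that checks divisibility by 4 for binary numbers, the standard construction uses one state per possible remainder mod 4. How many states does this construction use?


Divisibility by 4 is tracked via the remainder mod 4: 0, 1, ..., 3
The construction assigns one state to each remainder
Number of remainders = 4

4


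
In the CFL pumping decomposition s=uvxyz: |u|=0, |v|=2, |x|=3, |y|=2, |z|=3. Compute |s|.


|s| = |u| + |v| + |x| + |y| + |z|
= 0 + 2 + 3 + 2 + 3
= 2 + 3 + 5
= 5 + 5
= 10

10


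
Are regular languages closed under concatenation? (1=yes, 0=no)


Regular languages are closed under:
- Union (DFA product construction)
- Intersection (DFA product construction)
- Complement (swap accept/reject states)
- Concatenation (NFA construction)
- Kleene star (NFA construction)
concatenation is in this list
Therefore: closed

1


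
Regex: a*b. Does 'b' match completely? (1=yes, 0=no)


Pattern: a*b
String: 'b'
Pattern requires: zero or more 'a's followed by exactly one 'b'
Found 0 leading 'a's
Remaining: 'b'
Remaining is exactly 'b' -> match
Result: 1

1


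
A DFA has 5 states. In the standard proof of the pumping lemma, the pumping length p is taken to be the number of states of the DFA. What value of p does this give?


Pumping lemma for regular languages (standard proof):
Take p = |Q|, the number of DFA states.
Any string of length >= |Q| passes through |Q|+1 states while reading its first |Q| symbols,
so by pigeonhole some state repeats, giving the loop that can be pumped.
Here |Q| = 5
Therefore the proof uses p = 5

5


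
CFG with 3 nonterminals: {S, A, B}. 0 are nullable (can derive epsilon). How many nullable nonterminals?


Nonterminals: {S, A, B}
A nonterminal is nullable if it can derive epsilon
Counting nullable nonterminals: 0
Total nullable = 0

0


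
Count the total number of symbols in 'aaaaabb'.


String: 'aaaaabb'
Counting characters:
  'a' appears 5 time(s)
  'b' appears 2 time(s)
Total length = 5 + 2 = 7

7


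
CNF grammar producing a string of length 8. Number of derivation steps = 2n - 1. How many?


Chomsky Normal Form derivation:
String length n = 8
Each step either:
  - Splits a nonterminal into two (n-1 such steps)
  - Converts a nonterminal to terminal (n such steps)
Total = (n-1) + n = 2n - 1
= 2(8) - 1
= 16 - 1
= 15

15


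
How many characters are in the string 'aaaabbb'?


String: 'aaaabbb'
Counting characters:
  'a' appears 4 time(s)
  'b' appears 3 time(s)
Total length = 4 + 3 = 7

7


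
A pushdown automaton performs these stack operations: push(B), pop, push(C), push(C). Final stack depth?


Tracing stack operations:
  push(B) -> stack = [B], depth=1
  pop -> removed B, stack = [], depth=0
  push(C) -> stack = [C], depth=1
  push(C) -> stack = [C,C], depth=2
Final depth = 2

2


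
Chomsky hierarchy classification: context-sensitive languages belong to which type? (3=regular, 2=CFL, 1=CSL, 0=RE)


Chomsky hierarchy levels:
  Type 3: Regular (DFA/NFA/regex)
  Type 2: Context-free (PDA)
  Type 1: Context-sensitive
  Type 0: Recursively enumerable (TM)
'context-sensitive' corresponds to Type 1

1


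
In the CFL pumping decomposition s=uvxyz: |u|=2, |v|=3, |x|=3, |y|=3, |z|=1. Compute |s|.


|s| = |u| + |v| + |x| + |y| + |z|
= 2 + 3 + 3 + 3 + 1
= 5 + 3 + 4
= 8 + 4
= 12

12


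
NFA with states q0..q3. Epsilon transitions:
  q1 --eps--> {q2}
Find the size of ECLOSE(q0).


Starting from q0
Initialize closure = {q0}
q0 has no outgoing epsilon transitions -> nothing to add
Final closure: {q0}
Size = 1

1


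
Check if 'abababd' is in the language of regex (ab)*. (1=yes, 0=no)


Pattern: (ab)*
String: 'abababd'
Pattern requires: zero or more repetitions of 'ab'
Length 7 is odd -> cannot be (ab)* -> no match
Result: 0

0


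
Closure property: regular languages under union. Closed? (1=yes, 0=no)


Regular languages are closed under:
- Union (DFA product construction)
- Intersection (DFA product construction)
- Complement (swap accept/reject states)
- Concatenation (NFA construction)
- Kleene star (NFA construction)
union is in this list
Therefore: closed

1


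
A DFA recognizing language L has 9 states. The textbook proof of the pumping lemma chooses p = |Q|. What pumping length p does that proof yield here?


Pumping lemma for regular languages (standard proof):
Take p = |Q|, the number of DFA states.
Any string of length >= |Q| passes through |Q|+1 states while reading its first |Q| symbols,
so by pigeonhole some state repeats, giving the loop that can be pumped.
Here |Q| = 9
Therefore the proof uses p = 9

9


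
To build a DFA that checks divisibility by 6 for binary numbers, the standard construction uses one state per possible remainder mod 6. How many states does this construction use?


Divisibility by 6 is tracked via the remainder mod 6: 0, 1, ..., 5
The construction assigns one state to each remainder
Number of remainders = 6

6


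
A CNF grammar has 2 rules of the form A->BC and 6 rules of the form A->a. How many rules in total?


CNF allows two rule forms:
  A -> BC (binary): 2 rules
  A -> a (terminal): 6 rules
Total = 2 + 6 = 8

8


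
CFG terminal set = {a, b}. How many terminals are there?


Terminal symbols: a, b
Counting each: a (#1), b (#2)
Total = 2

2


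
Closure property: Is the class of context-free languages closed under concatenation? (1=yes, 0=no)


CFL closure properties:
  Closed under: union, concatenation, Kleene star
  NOT closed under: intersection, complement
Operation 'concatenation' is in closed list -> Yes (closed)

1


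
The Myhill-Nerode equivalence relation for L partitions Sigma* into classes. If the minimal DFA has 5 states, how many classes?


Myhill-Nerode theorem:
Number of equivalence classes = number of states in minimal DFA
Minimal DFA states = 5
Therefore equivalence classes = 5

5


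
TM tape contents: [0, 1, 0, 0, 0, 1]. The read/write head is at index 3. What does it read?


Tape: [0, 1, 0, 0, 0, 1]
Positions: 0 1 2 3 4 5
Values:    0 1 0 0 0 1
Head at position 3
tape[3] = 0

0


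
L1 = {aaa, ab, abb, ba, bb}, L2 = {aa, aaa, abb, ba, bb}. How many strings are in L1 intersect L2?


L1 = {aaa, ab, abb, ba, bb}
L2 = {aa, aaa, abb, ba, bb}
Checking each string in L1 against L2:
  'aaa': in L2? Yes
  'ab': in L2? No
  'abb': in L2? Yes
  'ba': in L2? Yes
  'bb': in L2? Yes
Intersection = {aaa, abb, ba, bb}
|L1 ∩ L2| = 4

4


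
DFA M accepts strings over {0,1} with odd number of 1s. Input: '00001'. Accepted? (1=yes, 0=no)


DFA has 2 states: q_even (start, accept=no) and q_odd
Processing string '00001' character by character:
  Position 0: read '0', 1-count=0 -> q_even (no change)
  Position 1: read '0', 1-count=0 -> q_even (no change)
  Position 2: read '0', 1-count=0 -> q_even (no change)
  Position 3: read '0', 1-count=0 -> q_even (no change)
  Position 4: read '1', 1-count=1 -> q_odd
Final state: q_odd, total 1s = 1 (odd); the DFA requires an odd count -> accept

1


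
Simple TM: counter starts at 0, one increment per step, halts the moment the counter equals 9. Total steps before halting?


Counter starts at 0. Counting sequence:
  Step 1: counter = 1
  Step 2: counter = 2
  Step 3: counter = 3
  Step 4: counter = 4
  Step 5: counter = 5
  Step 6: counter = 6
  ...
  Step 9: counter = 9
Counter reached 9 -> halt
Total steps = 9

9


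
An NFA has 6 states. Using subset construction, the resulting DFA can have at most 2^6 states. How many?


NFA has 6 states
Subset construction: each DFA state = subset of NFA states
Maximum subsets = 2^6
2^6 = 64

64


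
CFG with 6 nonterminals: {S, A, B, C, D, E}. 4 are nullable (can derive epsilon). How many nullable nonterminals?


Nonterminals: {S, A, B, C, D, E}
A nonterminal is nullable if it can derive epsilon
Counting nullable nonterminals: 4
Total nullable = 4

4


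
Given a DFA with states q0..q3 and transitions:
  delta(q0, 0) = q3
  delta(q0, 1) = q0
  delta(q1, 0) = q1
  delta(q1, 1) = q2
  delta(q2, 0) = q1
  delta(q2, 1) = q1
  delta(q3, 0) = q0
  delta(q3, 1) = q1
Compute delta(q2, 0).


Looking up transition function:
delta(q2, 0) in the table
Row: q2, Column: 0
Result: q1

q1


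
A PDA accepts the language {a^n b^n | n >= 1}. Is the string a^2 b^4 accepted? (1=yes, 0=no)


Language requires equal numbers of a's and b's
PDA pushes for each 'a', pops for each 'b'
Number of a's = 2
Number of b's = 4
2 != 4 -> Reject

0


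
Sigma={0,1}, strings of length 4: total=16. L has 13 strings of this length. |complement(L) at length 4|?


Alphabet: {0,1}
String length: 4
Total strings of length 4 = 2^4 = 16
Strings in L = 13
Complement = total - |L|
= 16 - 13
= 3

3


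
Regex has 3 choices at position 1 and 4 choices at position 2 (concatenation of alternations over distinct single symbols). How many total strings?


First group: 3 alternatives
Second group: 4 alternatives
Concatenation: each choice from group 1 pairs with each from group 2
Total = 3 x 4 = 12

12


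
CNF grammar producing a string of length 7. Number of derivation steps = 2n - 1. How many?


Chomsky Normal Form derivation:
String length n = 7
Each step either:
  - Splits a nonterminal into two (n-1 such steps)
  - Converts a nonterminal to terminal (n such steps)
Total = (n-1) + n = 2n - 1
= 2(7) - 1
= 14 - 1
= 13

13


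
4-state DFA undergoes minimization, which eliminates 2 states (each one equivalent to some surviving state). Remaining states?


Original DFA: 4 states
Redundant states removed: 2
Minimized states = original - removed
= 4 - 2
= 2

2


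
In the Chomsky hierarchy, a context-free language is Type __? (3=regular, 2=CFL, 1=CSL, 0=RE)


Chomsky hierarchy levels:
  Type 3: Regular (DFA/NFA/regex)
  Type 2: Context-free (PDA)
  Type 1: Context-sensitive
  Type 0: Recursively enumerable (TM)
'context-free' corresponds to Type 2

2


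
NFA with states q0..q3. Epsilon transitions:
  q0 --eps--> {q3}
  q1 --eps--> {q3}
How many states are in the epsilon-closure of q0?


Starting from q0
Initialize closure = {q0}
Follow epsilon from q0 -> add q3
Final closure: {q0, q3}
Size = 2

2


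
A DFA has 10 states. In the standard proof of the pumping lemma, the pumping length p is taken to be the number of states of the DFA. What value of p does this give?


Pumping lemma for regular languages (standard proof):
Take p = |Q|, the number of DFA states.
Any string of length >= |Q| passes through |Q|+1 states while reading its first |Q| symbols,
so by pigeonhole some state repeats, giving the loop that can be pumped.
Here |Q| = 10
Therefore the proof uses p = 10

10


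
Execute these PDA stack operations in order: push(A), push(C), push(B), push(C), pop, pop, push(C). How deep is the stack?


Tracing stack operations:
  push(A) -> stack = [A], depth=1
  push(C) -> stack = [A,C], depth=2
  push(B) -> stack = [A,C,B], depth=3
  push(C) -> stack = [A,C,B,C], depth=4
  pop -> removed C, stack = [A,C,B], depth=3
  pop -> removed B, stack = [A,C], depth=2
  push(C) -> stack = [A,C,C], depth=3
Final depth = 3

3


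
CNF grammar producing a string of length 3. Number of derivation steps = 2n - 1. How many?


Chomsky Normal Form derivation:
String length n = 3
Each step either:
  - Splits a nonterminal into two (n-1 such steps)
  - Converts a nonterminal to terminal (n such steps)
Total = (n-1) + n = 2n - 1
= 2(3) - 1
= 6 - 1
= 5

5


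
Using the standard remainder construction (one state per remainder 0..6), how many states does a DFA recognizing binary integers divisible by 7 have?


Divisibility by 7 is tracked via the remainder mod 7: 0, 1, ..., 6
The construction assigns one state to each remainder
Number of remainders = 7

7


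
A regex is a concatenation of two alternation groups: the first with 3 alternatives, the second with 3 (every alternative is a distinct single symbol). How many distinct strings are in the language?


First group: 3 alternatives
Second group: 3 alternatives
Concatenation: each choice from group 1 pairs with each from group 2
Total = 3 x 3 = 9

9


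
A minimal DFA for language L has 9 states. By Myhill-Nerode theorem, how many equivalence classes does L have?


Myhill-Nerode theorem:
Number of equivalence classes = number of states in minimal DFA
Minimal DFA states = 9
Therefore equivalence classes = 9

9


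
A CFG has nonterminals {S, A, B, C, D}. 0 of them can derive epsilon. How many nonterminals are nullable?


Nonterminals: {S, A, B, C, D}
A nonterminal is nullable if it can derive epsilon
Counting nullable nonterminals: 0
Total nullable = 0

0


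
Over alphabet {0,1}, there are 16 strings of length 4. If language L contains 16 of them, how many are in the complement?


Alphabet: {0,1}
String length: 4
Total strings of length 4 = 2^4 = 16
Strings in L = 16
Complement = total - |L|
= 16 - 16
= 0

0


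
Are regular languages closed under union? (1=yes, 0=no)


Regular languages are closed under:
- Union (DFA product construction)
- Intersection (DFA product construction)
- Complement (swap accept/reject states)
- Concatenation (NFA construction)
- Kleene star (NFA construction)
union is in this list
Therefore: closed

1


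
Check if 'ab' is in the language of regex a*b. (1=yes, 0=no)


Pattern: a*b
String: 'ab'
Pattern requires: zero or more 'a's followed by exactly one 'b'
Found 1 leading 'a's
Remaining: 'b'
Remaining is exactly 'b' -> match
Result: 1

1


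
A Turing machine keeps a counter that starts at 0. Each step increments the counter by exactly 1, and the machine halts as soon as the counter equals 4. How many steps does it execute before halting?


Counter starts at 0. Counting sequence:
  Step 1: counter = 1
  Step 2: counter = 2
  Step 3: counter = 3
  Step 4: counter = 4
Counter reached 4 -> halt
Total steps = 4

4


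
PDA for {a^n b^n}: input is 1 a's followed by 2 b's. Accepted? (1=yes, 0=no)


Language requires equal numbers of a's and b's
PDA pushes for each 'a', pops for each 'b'
Number of a's = 1
Number of b's = 2
1 != 2 -> Reject

0


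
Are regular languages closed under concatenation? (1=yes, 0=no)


Regular languages are closed under all standard operations:
- Union: Yes (product construction)
- Intersection: Yes (product construction)
- Complement: Yes (swap accept/reject)
- Concatenation: Yes (NFA construction)
Operation: concatenation -> Closed

1


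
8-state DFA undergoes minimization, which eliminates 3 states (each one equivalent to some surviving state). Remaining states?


Original DFA: 8 states
Redundant states removed: 3
Minimized states = original - removed
= 8 - 3
= 5

5


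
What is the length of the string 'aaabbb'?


String: 'aaabbb'
Counting characters:
  'a' appears 3 time(s)
  'b' appears 3 time(s)
Total length = 3 + 3 = 6

6


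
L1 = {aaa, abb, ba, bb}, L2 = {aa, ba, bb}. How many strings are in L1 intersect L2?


L1 = {aaa, abb, ba, bb}
L2 = {aa, ba, bb}
Checking each string in L1 against L2:
  'aaa': in L2? No
  'abb': in L2? No
  'ba': in L2? Yes
  'bb': in L2? Yes
Intersection = {ba, bb}
|L1 ∩ L2| = 2

2


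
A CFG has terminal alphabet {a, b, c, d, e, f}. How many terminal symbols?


Terminal symbols: a, b, c, d, e, f
Counting each: a (#1), b (#2), c (#3), d (#4), e (#5), f (#6)
Total = 6

6


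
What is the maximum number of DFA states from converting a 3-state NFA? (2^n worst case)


NFA has 3 states
Subset construction: each DFA state = subset of NFA states
Maximum subsets = 2^3
2^3 = 8

8


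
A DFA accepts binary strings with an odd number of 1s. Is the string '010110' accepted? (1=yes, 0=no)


DFA has 2 states: q_even (start, accept=no) and q_odd
Processing string '010110' character by character:
  Position 0: read '0', 1-count=0 -> q_even (no change)
  Position 1: read '1', 1-count=1 -> q_odd
  Position 2: read '0', 1-count=1 -> q_odd (no change)
  Position 3: read '1', 1-count=2 -> q_even
  Position 4: read '1', 1-count=3 -> q_odd
  Position 5: read '0', 1-count=3 -> q_odd (no change)
Final state: q_odd, total 1s = 3 (odd); the DFA requires an odd count -> accept

1


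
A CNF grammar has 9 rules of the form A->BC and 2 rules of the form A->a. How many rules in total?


CNF allows two rule forms:
  A -> BC (binary): 9 rules
  A -> a (terminal): 2 rules
Total = 9 + 2 = 11

11


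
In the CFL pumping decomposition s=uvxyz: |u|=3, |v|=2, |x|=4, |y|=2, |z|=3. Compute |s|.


|s| = |u| + |v| + |x| + |y| + |z|
= 3 + 2 + 4 + 2 + 3
= 5 + 4 + 5
= 9 + 5
= 14

14


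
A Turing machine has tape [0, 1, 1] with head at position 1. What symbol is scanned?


Tape: [0, 1, 1]
Positions: 0 1 2
Values:    0 1 1
Head at position 1
tape[1] = 1

1


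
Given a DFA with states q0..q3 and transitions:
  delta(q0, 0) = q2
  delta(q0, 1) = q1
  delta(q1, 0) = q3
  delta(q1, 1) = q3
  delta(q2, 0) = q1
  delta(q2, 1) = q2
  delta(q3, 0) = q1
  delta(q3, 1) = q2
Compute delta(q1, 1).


Looking up transition function:
delta(q1, 1) in the table
Row: q1, Column: 1
Result: q3

q3


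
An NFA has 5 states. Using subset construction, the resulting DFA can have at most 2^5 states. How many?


NFA has 5 states
Subset construction: each DFA state = subset of NFA states
Maximum subsets = 2^5
2^5 = 32

32


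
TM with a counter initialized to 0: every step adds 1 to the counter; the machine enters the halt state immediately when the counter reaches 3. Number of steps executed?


Counter starts at 0. Counting sequence:
  Step 1: counter = 1
  Step 2: counter = 2
  Step 3: counter = 3
Counter reached 3 -> halt
Total steps = 3

3


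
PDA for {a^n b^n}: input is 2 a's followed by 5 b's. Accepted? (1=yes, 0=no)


Language requires equal numbers of a's and b's
PDA pushes for each 'a', pops for each 'b'
Number of a's = 2
Number of b's = 5
2 != 5 -> Reject

0


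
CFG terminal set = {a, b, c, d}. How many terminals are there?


Terminal symbols: a, b, c, d
Counting each: a (#1), b (#2), c (#3), d (#4)
Total = 4

4


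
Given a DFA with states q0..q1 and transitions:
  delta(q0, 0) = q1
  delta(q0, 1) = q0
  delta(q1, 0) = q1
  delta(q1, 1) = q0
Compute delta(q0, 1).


Looking up transition function:
delta(q0, 1) in the table
Row: q0, Column: 1
Result: q0

q0


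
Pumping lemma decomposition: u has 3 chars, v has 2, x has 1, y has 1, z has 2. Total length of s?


|s| = |u| + |v| + |x| + |y| + |z|
= 3 + 2 + 1 + 1 + 2
= 5 + 1 + 3
= 6 + 3
= 9

9


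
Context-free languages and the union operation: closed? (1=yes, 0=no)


CFL closure properties:
  Closed under: union, concatenation, Kleene star
  NOT closed under: intersection, complement
Operation 'union' is in closed list -> Yes (closed)

1


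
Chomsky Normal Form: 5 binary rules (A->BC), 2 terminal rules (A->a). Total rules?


CNF allows two rule forms:
  A -> BC (binary): 5 rules
  A -> a (terminal): 2 rules
Total = 5 + 2 = 7

7


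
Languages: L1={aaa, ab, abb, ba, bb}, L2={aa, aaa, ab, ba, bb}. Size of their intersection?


L1 = {aaa, ab, abb, ba, bb}
L2 = {aa, aaa, ab, ba, bb}
Checking each string in L1 against L2:
  'aaa': in L2? Yes
  'ab': in L2? Yes
  'abb': in L2? No
  'ba': in L2? Yes
  'bb': in L2? Yes
Intersection = {aaa, ab, ba, bb}
|L1 ∩ L2| = 4

4


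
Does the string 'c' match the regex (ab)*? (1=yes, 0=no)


Pattern: (ab)*
String: 'c'
Pattern requires: zero or more repetitions of 'ab'
Length 1 is odd -> cannot be (ab)* -> no match
Result: 0

0


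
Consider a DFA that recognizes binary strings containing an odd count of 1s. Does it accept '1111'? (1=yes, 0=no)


DFA has 2 states: q_even (start, accept=no) and q_odd
Processing string '1111' character by character:
  Position 0: read '1', 1-count=1 -> q_odd
  Position 1: read '1', 1-count=2 -> q_even
  Position 2: read '1', 1-count=3 -> q_odd
  Position 3: read '1', 1-count=4 -> q_even
Final state: q_even, total 1s = 4 (even); the DFA requires an odd count -> reject

0


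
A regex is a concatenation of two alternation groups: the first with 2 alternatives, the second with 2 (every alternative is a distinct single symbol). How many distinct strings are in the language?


First group: 2 alternatives
Second group: 2 alternatives
Concatenation: each choice from group 1 pairs with each from group 2
Total = 2 x 2 = 4

4


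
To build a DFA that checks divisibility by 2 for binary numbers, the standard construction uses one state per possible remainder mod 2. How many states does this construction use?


Divisibility by 2 is tracked via the remainder mod 2: 0, 1, ..., 1
The construction assigns one state to each remainder
Number of remainders = 2

2


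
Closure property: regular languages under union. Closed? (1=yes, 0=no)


Regular languages are closed under:
- Union (DFA product construction)
- Intersection (DFA product construction)
- Complement (swap accept/reject states)
- Concatenation (NFA construction)
- Kleene star (NFA construction)
union is in this list
Therefore: closed

1


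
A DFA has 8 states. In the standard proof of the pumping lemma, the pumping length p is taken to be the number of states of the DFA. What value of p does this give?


Pumping lemma for regular languages (standard proof):
Take p = |Q|, the number of DFA states.
Any string of length >= |Q| passes through |Q|+1 states while reading its first |Q| symbols,
so by pigeonhole some state repeats, giving the loop that can be pumped.
Here |Q| = 8
Therefore the proof uses p = 8

8


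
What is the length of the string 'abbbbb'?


String: 'abbbbb'
Counting characters:
  'a' appears 1 time(s)
  'b' appears 5 time(s)
Total length = 1 + 5 = 6

6


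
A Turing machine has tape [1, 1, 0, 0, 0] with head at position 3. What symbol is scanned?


Tape: [1, 1, 0, 0, 0]
Positions: 0 1 2 3 4
Values:    1 1 0 0 0
Head at position 3
tape[3] = 0

0


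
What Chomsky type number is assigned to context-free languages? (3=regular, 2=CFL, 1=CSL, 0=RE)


Chomsky hierarchy levels:
  Type 3: Regular (DFA/NFA/regex)
  Type 2: Context-free (PDA)
  Type 1: Context-sensitive
  Type 0: Recursively enumerable (TM)
'context-free' corresponds to Type 2

2


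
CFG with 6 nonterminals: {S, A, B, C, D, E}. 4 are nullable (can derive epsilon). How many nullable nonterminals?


Nonterminals: {S, A, B, C, D, E}
A nonterminal is nullable if it can derive epsilon
Counting nullable nonterminals: 4
Total nullable = 4

4


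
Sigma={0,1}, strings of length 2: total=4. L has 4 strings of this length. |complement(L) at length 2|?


Alphabet: {0,1}
String length: 2
Total strings of length 2 = 2^2 = 4
Strings in L = 4
Complement = total - |L|
= 4 - 4
= 0

0


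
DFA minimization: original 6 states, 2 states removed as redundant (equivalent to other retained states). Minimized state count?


Original DFA: 6 states
Redundant states removed: 2
Minimized states = original - removed
= 6 - 2
= 4

4


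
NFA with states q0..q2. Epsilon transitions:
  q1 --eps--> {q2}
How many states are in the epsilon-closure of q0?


Starting from q0
Initialize closure = {q0}
q0 has no outgoing epsilon transitions -> nothing to add
Final closure: {q0}
Size = 1

1


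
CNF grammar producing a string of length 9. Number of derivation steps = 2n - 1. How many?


Chomsky Normal Form derivation:
String length n = 9
Each step either:
  - Splits a nonterminal into two (n-1 such steps)
  - Converts a nonterminal to terminal (n such steps)
Total = (n-1) + n = 2n - 1
= 2(9) - 1
= 18 - 1
= 17

17


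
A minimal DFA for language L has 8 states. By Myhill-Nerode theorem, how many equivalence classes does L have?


Myhill-Nerode theorem:
Number of equivalence classes = number of states in minimal DFA
Minimal DFA states = 8
Therefore equivalence classes = 8

8


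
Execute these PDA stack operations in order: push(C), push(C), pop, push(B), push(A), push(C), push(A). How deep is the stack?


Tracing stack operations:
  push(C) -> stack = [C], depth=1
  push(C) -> stack = [C,C], depth=2
  pop -> removed C, stack = [C], depth=1
  push(B) -> stack = [C,B], depth=2
  push(A) -> stack = [C,B,A], depth=3
  push(C) -> stack = [C,B,A,C], depth=4
  push(A) -> stack = [C,B,A,C,A], depth=5
Final depth = 5

5


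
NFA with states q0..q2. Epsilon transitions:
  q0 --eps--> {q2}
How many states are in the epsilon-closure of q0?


Starting from q0
Initialize closure = {q0}
Follow epsilon from q0 -> add q2
Final closure: {q0, q2}
Size = 2

2


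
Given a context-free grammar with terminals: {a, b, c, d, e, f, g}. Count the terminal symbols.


Terminal symbols: a, b, c, d, e, f, g
Counting each: a (#1), b (#2), c (#3), d (#4), e (#5), f (#6), g (#7)
Total = 7

7


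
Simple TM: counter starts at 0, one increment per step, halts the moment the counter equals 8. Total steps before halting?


Counter starts at 0. Counting sequence:
  Step 1: counter = 1
  Step 2: counter = 2
  Step 3: counter = 3
  Step 4: counter = 4
  Step 5: counter = 5
  Step 6: counter = 6
  Step 7: counter = 7
  Step 8: counter = 8
Counter reached 8 -> halt
Total steps = 8

8


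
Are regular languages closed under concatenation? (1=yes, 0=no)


Regular languages are closed under all standard operations:
- Union: Yes (product construction)
- Intersection: Yes (product construction)
- Complement: Yes (swap accept/reject)
- Concatenation: Yes (NFA construction)
Operation: concatenation -> Closed

1


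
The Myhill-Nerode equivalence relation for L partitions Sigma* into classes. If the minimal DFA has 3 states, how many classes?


Myhill-Nerode theorem:
Number of equivalence classes = number of states in minimal DFA
Minimal DFA states = 3
Therefore equivalence classes = 3

3


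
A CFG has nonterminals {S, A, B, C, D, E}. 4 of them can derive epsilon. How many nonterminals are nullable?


Nonterminals: {S, A, B, C, D, E}
A nonterminal is nullable if it can derive epsilon
Counting nullable nonterminals: 4
Total nullable = 4

4


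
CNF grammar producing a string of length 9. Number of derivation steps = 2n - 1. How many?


Chomsky Normal Form derivation:
String length n = 9
Each step either:
  - Splits a nonterminal into two (n-1 such steps)
  - Converts a nonterminal to terminal (n such steps)
Total = (n-1) + n = 2n - 1
= 2(9) - 1
= 18 - 1
= 17

17


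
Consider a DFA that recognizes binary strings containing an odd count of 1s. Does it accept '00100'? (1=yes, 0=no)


DFA has 2 states: q_even (start, accept=no) and q_odd
Processing string '00100' character by character:
  Position 0: read '0', 1-count=0 -> q_even (no change)
  Position 1: read '0', 1-count=0 -> q_even (no change)
  Position 2: read '1', 1-count=1 -> q_odd
  Position 3: read '0', 1-count=1 -> q_odd (no change)
  Position 4: read '0', 1-count=1 -> q_odd (no change)
Final state: q_odd, total 1s = 1 (odd); the DFA requires an odd count -> accept

1


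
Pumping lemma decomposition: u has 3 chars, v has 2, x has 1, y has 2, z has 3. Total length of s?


|s| = |u| + |v| + |x| + |y| + |z|
= 3 + 2 + 1 + 2 + 3
= 5 + 1 + 5
= 6 + 5
= 11

11


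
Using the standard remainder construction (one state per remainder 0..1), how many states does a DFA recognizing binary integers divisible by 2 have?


Divisibility by 2 is tracked via the remainder mod 2: 0, 1, ..., 1
The construction assigns one state to each remainder
Number of remainders = 2

2


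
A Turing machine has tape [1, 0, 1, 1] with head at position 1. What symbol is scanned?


Tape: [1, 0, 1, 1]
Positions: 0 1 2 3
Values:    1 0 1 1
Head at position 1
tape[1] = 0

0


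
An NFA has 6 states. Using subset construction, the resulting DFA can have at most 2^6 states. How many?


NFA has 6 states
Subset construction: each DFA state = subset of NFA states
Maximum subsets = 2^6
2^6 = 64

64


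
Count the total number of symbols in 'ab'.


String: 'ab'
Counting characters:
  'a' appears 1 time(s)
  'b' appears 1 time(s)
Total length = 1 + 1 = 2

2


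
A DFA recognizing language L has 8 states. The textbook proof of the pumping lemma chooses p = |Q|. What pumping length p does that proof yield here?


Pumping lemma for regular languages (standard proof):
Take p = |Q|, the number of DFA states.
Any string of length >= |Q| passes through |Q|+1 states while reading its first |Q| symbols,
so by pigeonhole some state repeats, giving the loop that can be pumped.
Here |Q| = 8
Therefore the proof uses p = 8

8


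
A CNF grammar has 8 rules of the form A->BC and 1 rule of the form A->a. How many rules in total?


CNF allows two rule forms:
  A -> BC (binary): 8 rules
  A -> a (terminal): 1 rule
Total = 8 + 1 = 9

9


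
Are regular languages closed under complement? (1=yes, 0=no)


Regular languages are closed under:
- Union (DFA product construction)
- Intersection (DFA product construction)
- Complement (swap accept/reject states)
- Concatenation (NFA construction)
- Kleene star (NFA construction)
complement is in this list
Therefore: closed

1


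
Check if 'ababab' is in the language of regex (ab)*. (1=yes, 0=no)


Pattern: (ab)*
String: 'ababab'
Pattern requires: zero or more repetitions of 'ab'
Pairs: ['ab', 'ab', 'ab']
All pairs are 'ab'? Yes
Result: 1

1


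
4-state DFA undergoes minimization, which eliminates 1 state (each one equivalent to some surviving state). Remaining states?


Original DFA: 4 states
Redundant states removed: 1
Minimized states = original - removed
= 4 - 1
= 3

3


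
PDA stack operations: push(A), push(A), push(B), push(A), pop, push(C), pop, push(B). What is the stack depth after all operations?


Tracing stack operations:
  push(A) -> stack = [A], depth=1
  push(A) -> stack = [A,A], depth=2
  push(B) -> stack = [A,A,B], depth=3
  push(A) -> stack = [A,A,B,A], depth=4
  pop -> removed A, stack = [A,A,B], depth=3
  push(C) -> stack = [A,A,B,C], depth=4
  pop -> removed C, stack = [A,A,B], depth=3
  push(B) -> stack = [A,A,B,B], depth=4
Final depth = 4

4


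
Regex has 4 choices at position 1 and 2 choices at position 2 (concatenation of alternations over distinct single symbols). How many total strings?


First group: 4 alternatives
Second group: 2 alternatives
Concatenation: each choice from group 1 pairs with each from group 2
Total = 4 x 2 = 8

8


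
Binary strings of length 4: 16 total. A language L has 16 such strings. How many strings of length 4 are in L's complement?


Alphabet: {0,1}
String length: 4
Total strings of length 4 = 2^4 = 16
Strings in L = 16
Complement = total - |L|
= 16 - 16
= 0

0


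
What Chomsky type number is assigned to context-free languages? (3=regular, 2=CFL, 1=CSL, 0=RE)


Chomsky hierarchy levels:
  Type 3: Regular (DFA/NFA/regex)
  Type 2: Context-free (PDA)
  Type 1: Context-sensitive
  Type 0: Recursively enumerable (TM)
'context-free' corresponds to Type 2

2


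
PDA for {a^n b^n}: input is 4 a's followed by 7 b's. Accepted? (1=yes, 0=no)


Language requires equal numbers of a's and b's
PDA pushes for each 'a', pops for each 'b'
Number of a's = 4
Number of b's = 7
4 != 7 -> Reject

0


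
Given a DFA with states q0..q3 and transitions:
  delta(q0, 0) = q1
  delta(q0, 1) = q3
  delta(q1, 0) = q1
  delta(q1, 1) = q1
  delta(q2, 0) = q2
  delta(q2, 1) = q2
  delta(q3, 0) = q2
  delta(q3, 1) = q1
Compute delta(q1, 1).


Looking up transition function:
delta(q1, 1) in the table
Row: q1, Column: 1
Result: q1

q1


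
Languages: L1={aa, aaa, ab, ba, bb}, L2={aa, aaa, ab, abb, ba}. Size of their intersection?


L1 = {aa, aaa, ab, ba, bb}
L2 = {aa, aaa, ab, abb, ba}
Checking each string in L1 against L2:
  'aa': in L2? Yes
  'aaa': in L2? Yes
  'ab': in L2? Yes
  'ba': in L2? Yes
  'bb': in L2? No
Intersection = {aa, aaa, ab, ba}
|L1 ∩ L2| = 4

4


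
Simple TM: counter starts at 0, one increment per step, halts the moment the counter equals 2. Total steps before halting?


Counter starts at 0. Counting sequence:
  Step 1: counter = 1
  Step 2: counter = 2
Counter reached 2 -> halt
Total steps = 2

2


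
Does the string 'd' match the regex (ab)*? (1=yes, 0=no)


Pattern: (ab)*
String: 'd'
Pattern requires: zero or more repetitions of 'ab'
Length 1 is odd -> cannot be (ab)* -> no match
Result: 0

0


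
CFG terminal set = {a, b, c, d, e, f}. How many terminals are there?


Terminal symbols: a, b, c, d, e, f
Counting each: a (#1), b (#2), c (#3), d (#4), e (#5), f (#6)
Total = 6

6


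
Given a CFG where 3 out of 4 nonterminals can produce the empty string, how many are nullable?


Nonterminals: {S, A, B, C}
A nonterminal is nullable if it can derive epsilon
Counting nullable nonterminals: 3
Total nullable = 3

3


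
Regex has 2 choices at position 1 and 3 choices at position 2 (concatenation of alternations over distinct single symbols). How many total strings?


First group: 2 alternatives
Second group: 3 alternatives
Concatenation: each choice from group 1 pairs with each from group 2
Total = 2 x 3 = 6

6


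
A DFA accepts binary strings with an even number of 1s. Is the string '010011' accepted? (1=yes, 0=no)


DFA has 2 states: q_even (start, accept=yes) and q_odd
Processing string '010011' character by character:
  Position 0: read '0', 1-count=0 -> q_even (no change)
  Position 1: read '1', 1-count=1 -> q_odd
  Position 2: read '0', 1-count=1 -> q_odd (no change)
  Position 3: read '0', 1-count=1 -> q_odd (no change)
  Position 4: read '1', 1-count=2 -> q_even
  Position 5: read '1', 1-count=3 -> q_odd
Final state: q_odd, total 1s = 3 (odd); the DFA requires an even count -> reject

0


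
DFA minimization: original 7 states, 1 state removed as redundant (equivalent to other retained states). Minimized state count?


Original DFA: 7 states
Redundant states removed: 1
Minimized states = original - removed
= 7 - 1
= 6

6


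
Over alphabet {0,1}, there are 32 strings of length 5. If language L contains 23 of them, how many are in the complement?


Alphabet: {0,1}
String length: 5
Total strings of length 5 = 2^5 = 32
Strings in L = 23
Complement = total - |L|
= 32 - 23
= 9

9


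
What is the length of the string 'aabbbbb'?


String: 'aabbbbb'
Counting characters:
  'a' appears 2 time(s)
  'b' appears 5 time(s)
Total length = 2 + 5 = 7

7


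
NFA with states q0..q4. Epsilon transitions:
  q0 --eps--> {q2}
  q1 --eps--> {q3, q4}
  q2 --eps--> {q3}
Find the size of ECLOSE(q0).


Starting from q0
Initialize closure = {q0}
Follow epsilon from q0 -> add q2
Follow epsilon from q2 -> add q3
Final closure: {q0, q2, q3}
Size = 3

3


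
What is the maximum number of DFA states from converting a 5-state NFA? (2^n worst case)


NFA has 5 states
Subset construction: each DFA state = subset of NFA states
Maximum subsets = 2^5
2^5 = 32

32


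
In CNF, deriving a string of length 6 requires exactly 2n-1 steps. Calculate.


Chomsky Normal Form derivation:
String length n = 6
Each step either:
  - Splits a nonterminal into two (n-1 such steps)
  - Converts a nonterminal to terminal (n such steps)
Total = (n-1) + n = 2n - 1
= 2(6) - 1
= 12 - 1
= 11

11


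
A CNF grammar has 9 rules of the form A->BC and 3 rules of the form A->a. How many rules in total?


CNF allows two rule forms:
  A -> BC (binary): 9 rules
  A -> a (terminal): 3 rules
Total = 9 + 3 = 12

12


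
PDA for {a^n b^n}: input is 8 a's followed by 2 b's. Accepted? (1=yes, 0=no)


Language requires equal numbers of a's and b's
PDA pushes for each 'a', pops for each 'b'
Number of a's = 8
Number of b's = 2
8 != 2 -> Reject

0


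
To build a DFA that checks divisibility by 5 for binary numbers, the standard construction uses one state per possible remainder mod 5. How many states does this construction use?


Divisibility by 5 is tracked via the remainder mod 5: 0, 1, ..., 4
The construction assigns one state to each remainder
Number of remainders = 5

5


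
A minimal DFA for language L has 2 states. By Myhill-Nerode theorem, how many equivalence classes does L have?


Myhill-Nerode theorem:
Number of equivalence classes = number of states in minimal DFA
Minimal DFA states = 2
Therefore equivalence classes = 2

2


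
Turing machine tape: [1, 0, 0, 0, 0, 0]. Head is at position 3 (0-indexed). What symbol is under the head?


Tape: [1, 0, 0, 0, 0, 0]
Positions: 0 1 2 3 4 5
Values:    1 0 0 0 0 0
Head at position 3
tape[3] = 0

0


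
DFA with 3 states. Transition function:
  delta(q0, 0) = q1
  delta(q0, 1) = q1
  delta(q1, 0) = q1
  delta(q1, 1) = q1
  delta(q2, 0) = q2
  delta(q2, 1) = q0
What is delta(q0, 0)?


Looking up transition function:
delta(q0, 0) in the table
Row: q0, Column: 0
Result: q1

q1


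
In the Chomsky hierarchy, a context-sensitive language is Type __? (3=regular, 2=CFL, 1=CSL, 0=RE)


Chomsky hierarchy levels:
  Type 3: Regular (DFA/NFA/regex)
  Type 2: Context-free (PDA)
  Type 1: Context-sensitive
  Type 0: Recursively enumerable (TM)
'context-sensitive' corresponds to Type 1

1


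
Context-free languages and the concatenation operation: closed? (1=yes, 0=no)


CFL closure properties:
  Closed under: union, concatenation, Kleene star
  NOT closed under: intersection, complement
Operation 'concatenation' is in closed list -> Yes (closed)

1


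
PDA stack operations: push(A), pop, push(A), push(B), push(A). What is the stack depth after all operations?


Tracing stack operations:
  push(A) -> stack = [A], depth=1
  pop -> removed A, stack = [], depth=0
  push(A) -> stack = [A], depth=1
  push(B) -> stack = [A,B], depth=2
  push(A) -> stack = [A,B,A], depth=3
Final depth = 3

3


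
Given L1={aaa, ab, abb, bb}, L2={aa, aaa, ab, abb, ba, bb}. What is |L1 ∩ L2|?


L1 = {aaa, ab, abb, bb}
L2 = {aa, aaa, ab, abb, ba, bb}
Checking each string in L1 against L2:
  'aaa': in L2? Yes
  'ab': in L2? Yes
  'abb': in L2? Yes
  'bb': in L2? Yes
Intersection = {aaa, ab, abb, bb}
|L1 ∩ L2| = 4

4


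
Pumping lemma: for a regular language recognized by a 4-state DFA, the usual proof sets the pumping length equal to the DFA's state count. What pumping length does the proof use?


Pumping lemma for regular languages (standard proof):
Take p = |Q|, the number of DFA states.
Any string of length >= |Q| passes through |Q|+1 states while reading its first |Q| symbols,
so by pigeonhole some state repeats, giving the loop that can be pumped.
Here |Q| = 4
Therefore the proof uses p = 4

4


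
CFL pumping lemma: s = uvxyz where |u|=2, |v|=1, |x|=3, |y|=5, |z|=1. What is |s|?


|s| = |u| + |v| + |x| + |y| + |z|
= 2 + 1 + 3 + 5 + 1
= 3 + 3 + 6
= 6 + 6
= 12

12


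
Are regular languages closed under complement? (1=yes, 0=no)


Regular languages are closed under:
- Union (DFA product construction)
- Intersection (DFA product construction)
- Complement (swap accept/reject states)
- Concatenation (NFA construction)
- Kleene star (NFA construction)
complement is in this list
Therefore: closed

1
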